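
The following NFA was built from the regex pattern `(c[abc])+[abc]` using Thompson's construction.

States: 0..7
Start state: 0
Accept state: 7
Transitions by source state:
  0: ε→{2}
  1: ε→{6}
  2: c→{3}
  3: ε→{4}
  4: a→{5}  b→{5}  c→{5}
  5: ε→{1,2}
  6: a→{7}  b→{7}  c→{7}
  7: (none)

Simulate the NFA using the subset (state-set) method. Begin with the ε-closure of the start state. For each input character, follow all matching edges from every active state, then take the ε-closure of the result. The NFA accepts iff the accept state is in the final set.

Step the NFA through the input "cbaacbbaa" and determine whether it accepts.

S₀ = ε-closure({0}) = {0,2}
'c' @ 1: {3,4}
'b' @ 2: {1,2,5,6}
'a' @ 3: {7}  [accepting]
'a' @ 4: {}  — no active states
rest 'cbbaa' ignored (set empty)
end set {} — state 7 not in

Answer: REJECT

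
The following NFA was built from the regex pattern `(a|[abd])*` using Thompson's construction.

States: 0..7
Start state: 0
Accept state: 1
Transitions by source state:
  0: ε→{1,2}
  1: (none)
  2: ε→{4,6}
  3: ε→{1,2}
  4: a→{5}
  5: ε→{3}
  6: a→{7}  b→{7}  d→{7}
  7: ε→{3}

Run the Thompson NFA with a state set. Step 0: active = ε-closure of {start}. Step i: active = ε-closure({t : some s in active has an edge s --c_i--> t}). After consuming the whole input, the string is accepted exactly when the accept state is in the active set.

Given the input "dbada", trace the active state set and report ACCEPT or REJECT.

Answer: ACCEPT

Steps:
S₀ = ε-closure({0}) = {0,1,2,4,6}
'd' @ 1: {1,2,3,4,6,7}  (accept∈set)
'b' @ 2: {1,2,3,4,6,7}  (accept∈set)
'a' @ 3: {1,2,3,4,5,6,7}  (accept∈set)
'd' @ 4: {1,2,3,4,6,7}  (accept∈set)
'a' @ 5: {1,2,3,4,5,6,7}  (accept∈set)
end set {1,2,3,4,5,6,7} — state 1 in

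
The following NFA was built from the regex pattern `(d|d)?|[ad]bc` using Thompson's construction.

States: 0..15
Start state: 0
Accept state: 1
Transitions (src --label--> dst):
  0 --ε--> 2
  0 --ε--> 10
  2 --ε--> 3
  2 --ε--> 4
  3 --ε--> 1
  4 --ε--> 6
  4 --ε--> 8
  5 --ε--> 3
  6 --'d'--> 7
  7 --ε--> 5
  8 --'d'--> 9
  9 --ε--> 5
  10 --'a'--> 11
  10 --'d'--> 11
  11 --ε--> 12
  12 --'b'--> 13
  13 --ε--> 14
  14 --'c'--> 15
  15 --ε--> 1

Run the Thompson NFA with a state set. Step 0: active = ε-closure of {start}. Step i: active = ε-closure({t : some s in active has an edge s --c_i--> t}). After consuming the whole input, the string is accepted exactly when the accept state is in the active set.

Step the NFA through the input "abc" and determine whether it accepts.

initial (ε-close {0}): {0,1,2,3,4,6,8,10}
'a' @ 1: {11,12}
'b' @ 2: {13,14}
'c' @ 3: {1,15}  ✓accept
after full input: {1,15}  (accept=1 in)

Answer: ACCEPT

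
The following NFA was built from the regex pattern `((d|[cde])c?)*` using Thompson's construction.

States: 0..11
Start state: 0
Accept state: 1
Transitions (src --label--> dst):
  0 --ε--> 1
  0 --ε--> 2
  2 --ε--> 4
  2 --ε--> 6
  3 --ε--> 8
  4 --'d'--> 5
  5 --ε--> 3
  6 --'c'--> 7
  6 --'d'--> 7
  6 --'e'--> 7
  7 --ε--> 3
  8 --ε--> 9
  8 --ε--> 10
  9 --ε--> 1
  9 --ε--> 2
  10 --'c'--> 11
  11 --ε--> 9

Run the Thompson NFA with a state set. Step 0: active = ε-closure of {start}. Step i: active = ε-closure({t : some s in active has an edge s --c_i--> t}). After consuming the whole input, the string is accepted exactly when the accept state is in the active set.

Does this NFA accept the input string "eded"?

initial (ε-close {0}): {0,1,2,4,6}
'e' @ 1: {1,2,3,4,6,7,8,9,10}  ✓accept
'd' @ 2: {1,2,3,4,5,6,7,8,9,10}  ✓accept
'e' @ 3: {1,2,3,4,6,7,8,9,10}  ✓accept
'd' @ 4: {1,2,3,4,5,6,7,8,9,10}  ✓accept
after full input: {1,2,3,4,5,6,7,8,9,10}  (accept=1 in)

Answer: ACCEPT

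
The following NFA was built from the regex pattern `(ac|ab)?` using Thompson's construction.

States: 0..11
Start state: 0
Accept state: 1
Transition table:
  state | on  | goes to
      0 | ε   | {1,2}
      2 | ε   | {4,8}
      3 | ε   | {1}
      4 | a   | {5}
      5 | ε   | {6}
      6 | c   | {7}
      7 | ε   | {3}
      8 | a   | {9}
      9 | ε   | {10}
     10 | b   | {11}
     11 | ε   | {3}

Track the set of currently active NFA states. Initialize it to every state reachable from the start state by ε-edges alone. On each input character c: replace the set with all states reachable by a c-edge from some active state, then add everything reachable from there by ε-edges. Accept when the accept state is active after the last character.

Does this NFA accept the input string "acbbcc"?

Answer: REJECT

Trace:
start: ε-closure({0}) = {0,1,2,4,8}
'a' @ 1: {5,6,9,10}
'c' @ 2: {1,3,7}  ✓accept
'b' @ 3: {}  — state set empty
rest 'bcc' ignored (set empty)
end set {} — state 1 not in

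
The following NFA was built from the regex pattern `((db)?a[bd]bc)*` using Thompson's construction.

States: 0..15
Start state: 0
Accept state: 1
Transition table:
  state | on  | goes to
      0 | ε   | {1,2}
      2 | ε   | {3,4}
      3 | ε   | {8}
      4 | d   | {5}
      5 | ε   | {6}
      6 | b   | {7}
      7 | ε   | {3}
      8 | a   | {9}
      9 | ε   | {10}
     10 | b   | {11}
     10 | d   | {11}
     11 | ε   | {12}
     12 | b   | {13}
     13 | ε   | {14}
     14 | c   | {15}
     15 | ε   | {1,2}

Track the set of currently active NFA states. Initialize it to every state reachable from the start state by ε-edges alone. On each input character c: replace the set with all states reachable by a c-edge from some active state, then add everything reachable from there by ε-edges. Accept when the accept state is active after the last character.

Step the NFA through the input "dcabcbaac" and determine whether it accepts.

S₀ = ε-closure({0}) = {0,1,2,3,4,8}
'd' @ 1: {5,6}
'c' @ 2: {}  — no active states
rest 'abcbaac' ignored (set empty)
end set {} — state 1 not in

Answer: REJECT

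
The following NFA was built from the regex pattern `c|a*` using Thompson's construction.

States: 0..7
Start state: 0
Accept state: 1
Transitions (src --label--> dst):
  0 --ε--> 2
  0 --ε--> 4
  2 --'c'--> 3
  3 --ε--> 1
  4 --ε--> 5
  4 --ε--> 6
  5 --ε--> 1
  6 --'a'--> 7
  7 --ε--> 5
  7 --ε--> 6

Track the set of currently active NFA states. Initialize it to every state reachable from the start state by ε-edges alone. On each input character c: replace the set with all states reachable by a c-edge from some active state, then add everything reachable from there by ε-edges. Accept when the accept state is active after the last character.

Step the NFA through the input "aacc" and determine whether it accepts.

Answer: REJECT

Trace:
initial (ε-close {0}): {0,1,2,4,5,6}
'a' @ 1: {1,5,6,7}  ✓accept
'a' @ 2: {1,5,6,7}  ✓accept
'c' @ 3: {}  — state set empty
rest 'c' ignored (set empty)
final: {}; accept 1 not in set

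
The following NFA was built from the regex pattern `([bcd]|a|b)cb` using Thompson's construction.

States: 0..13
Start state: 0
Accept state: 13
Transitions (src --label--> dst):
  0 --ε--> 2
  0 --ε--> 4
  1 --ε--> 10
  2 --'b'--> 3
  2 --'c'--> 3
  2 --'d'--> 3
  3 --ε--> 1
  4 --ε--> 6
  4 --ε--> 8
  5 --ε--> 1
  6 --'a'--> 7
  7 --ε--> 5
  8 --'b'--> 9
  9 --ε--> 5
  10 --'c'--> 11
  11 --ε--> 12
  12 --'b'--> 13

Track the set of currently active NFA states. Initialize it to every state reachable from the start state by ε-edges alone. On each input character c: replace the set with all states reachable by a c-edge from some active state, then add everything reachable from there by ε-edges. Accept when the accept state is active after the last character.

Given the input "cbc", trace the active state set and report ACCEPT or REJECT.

Answer: REJECT

Steps:
start: ε-closure({0}) = {0,2,4,6,8}
'c' @ 1: {1,3,10}
'b' @ 2: {}  — dead — no transitions
rest 'c' ignored (set empty)
end set {} — state 13 not in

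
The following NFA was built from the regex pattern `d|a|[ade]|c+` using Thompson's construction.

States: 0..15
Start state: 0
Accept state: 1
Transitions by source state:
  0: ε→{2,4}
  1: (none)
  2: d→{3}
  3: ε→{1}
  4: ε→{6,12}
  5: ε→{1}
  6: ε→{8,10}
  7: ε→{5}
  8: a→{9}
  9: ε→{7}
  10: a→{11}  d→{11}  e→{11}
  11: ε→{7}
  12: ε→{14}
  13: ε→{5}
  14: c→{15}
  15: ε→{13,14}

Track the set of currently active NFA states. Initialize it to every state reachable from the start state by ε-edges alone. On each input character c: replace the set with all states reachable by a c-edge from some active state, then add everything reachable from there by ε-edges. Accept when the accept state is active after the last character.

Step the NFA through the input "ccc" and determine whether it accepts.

Answer: ACCEPT

Derivation:
initial (ε-close {0}): {0,2,4,6,8,10,12,14}
'c' @ 1: {1,5,13,14,15}  [accepting]
'c' @ 2: {1,5,13,14,15}  [accepting]
'c' @ 3: {1,5,13,14,15}  [accepting]
after full input: {1,5,13,14,15}  (accept=1 in)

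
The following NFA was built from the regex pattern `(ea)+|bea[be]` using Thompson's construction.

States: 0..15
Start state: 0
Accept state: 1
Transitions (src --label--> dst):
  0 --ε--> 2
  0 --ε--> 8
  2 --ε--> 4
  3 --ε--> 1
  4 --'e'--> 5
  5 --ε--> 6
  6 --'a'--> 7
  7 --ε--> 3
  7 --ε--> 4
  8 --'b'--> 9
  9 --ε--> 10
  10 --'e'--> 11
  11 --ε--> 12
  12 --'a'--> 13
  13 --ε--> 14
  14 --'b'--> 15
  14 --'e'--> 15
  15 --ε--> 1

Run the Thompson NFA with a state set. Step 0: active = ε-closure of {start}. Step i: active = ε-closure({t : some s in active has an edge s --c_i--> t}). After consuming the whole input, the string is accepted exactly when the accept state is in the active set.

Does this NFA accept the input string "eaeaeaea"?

Answer: ACCEPT

Steps:
initial (ε-close {0}): {0,2,4,8}
'e' @ 1: {5,6}
'a' @ 2: {1,3,4,7}  [accepting]
'e' @ 3: {5,6}
'a' @ 4: {1,3,4,7}  [accepting]
'e' @ 5: {5,6}
'a' @ 6: {1,3,4,7}  [accepting]
'e' @ 7: {5,6}
'a' @ 8: {1,3,4,7}  [accepting]
after full input: {1,3,4,7}  (accept=1 in)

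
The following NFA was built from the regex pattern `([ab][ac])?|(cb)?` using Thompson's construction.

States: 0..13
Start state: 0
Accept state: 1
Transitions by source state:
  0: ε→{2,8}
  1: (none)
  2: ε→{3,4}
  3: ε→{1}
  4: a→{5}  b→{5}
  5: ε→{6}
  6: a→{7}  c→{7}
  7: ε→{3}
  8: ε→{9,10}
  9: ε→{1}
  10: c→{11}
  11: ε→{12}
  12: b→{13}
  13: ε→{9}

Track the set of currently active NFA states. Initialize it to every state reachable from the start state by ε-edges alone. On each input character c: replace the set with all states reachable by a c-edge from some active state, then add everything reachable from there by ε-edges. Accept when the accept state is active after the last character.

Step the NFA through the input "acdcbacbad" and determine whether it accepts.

Answer: REJECT

Steps:
S₀ = ε-closure({0}) = {0,1,2,3,4,8,9,10}
'a' @ 1: {5,6}
'c' @ 2: {1,3,7}  [accepting]
'd' @ 3: {}  — dead — no transitions
rest 'cbacbad' ignored (set empty)
after full input: {}  (accept=1 not in)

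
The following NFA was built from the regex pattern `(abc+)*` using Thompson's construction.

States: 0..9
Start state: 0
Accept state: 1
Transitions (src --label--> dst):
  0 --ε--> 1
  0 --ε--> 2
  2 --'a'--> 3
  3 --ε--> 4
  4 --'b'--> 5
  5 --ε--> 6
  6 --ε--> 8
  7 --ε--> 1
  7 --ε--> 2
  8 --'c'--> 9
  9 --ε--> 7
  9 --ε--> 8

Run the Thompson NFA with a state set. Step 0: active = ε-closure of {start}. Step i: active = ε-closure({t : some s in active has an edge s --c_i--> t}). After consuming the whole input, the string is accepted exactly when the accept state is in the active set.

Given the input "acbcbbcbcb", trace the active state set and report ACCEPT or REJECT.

Answer: REJECT

Derivation:
S₀ = ε-closure({0}) = {0,1,2}
'a' @ 1: {3,4}
'c' @ 2: {}  — no active states
rest 'bcbbcbcb' ignored (set empty)
after full input: {}  (accept=1 not in)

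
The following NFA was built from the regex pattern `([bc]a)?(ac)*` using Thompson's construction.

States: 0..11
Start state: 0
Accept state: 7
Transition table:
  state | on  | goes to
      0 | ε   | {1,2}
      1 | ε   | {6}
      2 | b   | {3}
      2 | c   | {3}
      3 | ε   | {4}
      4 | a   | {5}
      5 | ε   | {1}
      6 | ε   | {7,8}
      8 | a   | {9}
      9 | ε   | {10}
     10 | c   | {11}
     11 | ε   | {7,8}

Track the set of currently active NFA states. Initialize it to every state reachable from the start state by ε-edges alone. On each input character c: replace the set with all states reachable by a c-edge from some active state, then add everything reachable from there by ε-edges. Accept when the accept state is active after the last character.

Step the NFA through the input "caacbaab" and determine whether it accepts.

Answer: REJECT

Trace:
S₀ = ε-closure({0}) = {0,1,2,6,7,8}
'c' @ 1: {3,4}
'a' @ 2: {1,5,6,7,8}  [accepting]
'a' @ 3: {9,10}
'c' @ 4: {7,8,11}  [accepting]
'b' @ 5: {}  — state set empty
rest 'aab' ignored (set empty)
after full input: {}  (accept=7 not in)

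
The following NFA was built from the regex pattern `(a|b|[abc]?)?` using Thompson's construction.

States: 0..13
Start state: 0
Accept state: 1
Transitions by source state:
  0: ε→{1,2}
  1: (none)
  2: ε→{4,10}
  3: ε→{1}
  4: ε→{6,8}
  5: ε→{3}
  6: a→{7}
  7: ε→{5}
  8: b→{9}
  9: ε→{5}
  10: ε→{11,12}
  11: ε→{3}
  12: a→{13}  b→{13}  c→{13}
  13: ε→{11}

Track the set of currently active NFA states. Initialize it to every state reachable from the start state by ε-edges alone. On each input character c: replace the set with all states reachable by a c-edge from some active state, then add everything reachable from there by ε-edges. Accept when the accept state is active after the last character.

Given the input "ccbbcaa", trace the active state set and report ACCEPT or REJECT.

S₀ = ε-closure({0}) = {0,1,2,3,4,6,8,10,11,12}
'c' @ 1: {1,3,11,13}  (accept∈set)
'c' @ 2: {}  — no active states
rest 'bbcaa' ignored (set empty)
after full input: {}  (accept=1 not in)

Answer: REJECT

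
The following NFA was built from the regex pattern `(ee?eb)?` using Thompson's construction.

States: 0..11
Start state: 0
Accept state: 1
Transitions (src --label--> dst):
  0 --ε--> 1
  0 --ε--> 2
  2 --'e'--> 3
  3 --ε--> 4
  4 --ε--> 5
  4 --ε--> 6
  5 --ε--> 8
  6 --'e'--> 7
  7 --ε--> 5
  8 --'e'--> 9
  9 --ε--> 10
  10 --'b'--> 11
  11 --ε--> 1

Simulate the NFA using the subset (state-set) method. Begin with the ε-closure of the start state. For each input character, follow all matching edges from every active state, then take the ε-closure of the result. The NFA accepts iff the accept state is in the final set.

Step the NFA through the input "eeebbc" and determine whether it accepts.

Answer: REJECT

Trace:
S₀ = ε-closure({0}) = {0,1,2}
'e' @ 1: {3,4,5,6,8}
'e' @ 2: {5,7,8,9,10}
'e' @ 3: {9,10}
'b' @ 4: {1,11}  ✓accept
'b' @ 5: {}  — dead — no transitions
rest 'c' ignored (set empty)
end set {} — state 1 not in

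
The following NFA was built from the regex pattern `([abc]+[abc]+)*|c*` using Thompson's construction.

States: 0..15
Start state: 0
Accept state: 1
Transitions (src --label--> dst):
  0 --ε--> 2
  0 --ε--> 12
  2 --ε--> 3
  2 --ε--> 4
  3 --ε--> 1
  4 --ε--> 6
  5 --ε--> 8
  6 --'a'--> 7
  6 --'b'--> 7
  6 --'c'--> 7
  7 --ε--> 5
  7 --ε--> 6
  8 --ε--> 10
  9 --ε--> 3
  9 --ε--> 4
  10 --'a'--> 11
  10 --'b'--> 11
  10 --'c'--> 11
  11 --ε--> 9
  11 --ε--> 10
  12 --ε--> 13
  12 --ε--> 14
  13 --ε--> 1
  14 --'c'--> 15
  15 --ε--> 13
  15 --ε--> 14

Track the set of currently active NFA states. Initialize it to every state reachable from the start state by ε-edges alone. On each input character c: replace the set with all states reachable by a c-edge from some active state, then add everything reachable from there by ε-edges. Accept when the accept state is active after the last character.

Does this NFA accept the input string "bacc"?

start: ε-closure({0}) = {0,1,2,3,4,6,12,13,14}
'b' @ 1: {5,6,7,8,10}
'a' @ 2: {1,3,4,5,6,7,8,9,10,11}  (accept∈set)
'c' @ 3: {1,3,4,5,6,7,8,9,10,11}  (accept∈set)
'c' @ 4: {1,3,4,5,6,7,8,9,10,11}  (accept∈set)
after full input: {1,3,4,5,6,7,8,9,10,11}  (accept=1 in)

Answer: ACCEPT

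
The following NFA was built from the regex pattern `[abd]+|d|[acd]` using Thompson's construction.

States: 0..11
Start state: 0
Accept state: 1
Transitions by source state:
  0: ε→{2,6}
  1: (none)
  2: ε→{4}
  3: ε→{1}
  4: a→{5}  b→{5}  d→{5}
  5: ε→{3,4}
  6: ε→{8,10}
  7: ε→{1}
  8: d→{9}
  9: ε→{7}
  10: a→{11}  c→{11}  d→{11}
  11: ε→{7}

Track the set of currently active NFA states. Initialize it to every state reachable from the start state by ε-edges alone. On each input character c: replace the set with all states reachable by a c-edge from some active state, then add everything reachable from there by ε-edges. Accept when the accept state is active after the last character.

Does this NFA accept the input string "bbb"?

Answer: ACCEPT

Derivation:
start: ε-closure({0}) = {0,2,4,6,8,10}
'b' @ 1: {1,3,4,5}  (accept∈set)
'b' @ 2: {1,3,4,5}  (accept∈set)
'b' @ 3: {1,3,4,5}  (accept∈set)
final: {1,3,4,5}; accept 1 in set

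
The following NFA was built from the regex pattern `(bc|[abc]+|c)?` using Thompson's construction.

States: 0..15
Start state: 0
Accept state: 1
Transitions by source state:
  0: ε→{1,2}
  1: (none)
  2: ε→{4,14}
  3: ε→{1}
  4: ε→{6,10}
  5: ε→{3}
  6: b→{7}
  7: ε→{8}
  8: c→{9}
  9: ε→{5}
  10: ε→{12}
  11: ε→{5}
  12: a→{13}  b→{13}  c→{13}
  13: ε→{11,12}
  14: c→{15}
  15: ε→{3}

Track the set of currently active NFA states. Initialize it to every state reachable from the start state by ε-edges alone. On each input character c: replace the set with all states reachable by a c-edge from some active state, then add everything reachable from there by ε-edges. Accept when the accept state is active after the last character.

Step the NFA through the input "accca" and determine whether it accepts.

Answer: ACCEPT

Steps:
S₀ = ε-closure({0}) = {0,1,2,4,6,10,12,14}
'a' @ 1: {1,3,5,11,12,13}  ✓accept
'c' @ 2: {1,3,5,11,12,13}  ✓accept
'c' @ 3: {1,3,5,11,12,13}  ✓accept
'c' @ 4: {1,3,5,11,12,13}  ✓accept
'a' @ 5: {1,3,5,11,12,13}  ✓accept
after full input: {1,3,5,11,12,13}  (accept=1 in)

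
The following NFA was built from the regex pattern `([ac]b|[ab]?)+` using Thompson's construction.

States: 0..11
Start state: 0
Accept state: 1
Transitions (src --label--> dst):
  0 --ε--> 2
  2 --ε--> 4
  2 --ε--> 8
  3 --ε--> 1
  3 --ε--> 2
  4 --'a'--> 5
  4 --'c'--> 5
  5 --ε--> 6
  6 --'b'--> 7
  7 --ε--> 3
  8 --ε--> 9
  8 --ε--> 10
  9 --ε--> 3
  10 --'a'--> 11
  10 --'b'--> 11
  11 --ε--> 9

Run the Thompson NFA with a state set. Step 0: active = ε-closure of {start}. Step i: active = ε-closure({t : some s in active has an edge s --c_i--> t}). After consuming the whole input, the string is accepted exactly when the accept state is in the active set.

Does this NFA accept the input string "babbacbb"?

initial (ε-close {0}): {0,1,2,3,4,8,9,10}
'b' @ 1: {1,2,3,4,8,9,10,11}  (accept∈set)
'a' @ 2: {1,2,3,4,5,6,8,9,10,11}  (accept∈set)
'b' @ 3: {1,2,3,4,7,8,9,10,11}  (accept∈set)
'b' @ 4: {1,2,3,4,8,9,10,11}  (accept∈set)
'a' @ 5: {1,2,3,4,5,6,8,9,10,11}  (accept∈set)
'c' @ 6: {5,6}
'b' @ 7: {1,2,3,4,7,8,9,10}  (accept∈set)
'b' @ 8: {1,2,3,4,8,9,10,11}  (accept∈set)
after full input: {1,2,3,4,8,9,10,11}  (accept=1 in)

Answer: ACCEPT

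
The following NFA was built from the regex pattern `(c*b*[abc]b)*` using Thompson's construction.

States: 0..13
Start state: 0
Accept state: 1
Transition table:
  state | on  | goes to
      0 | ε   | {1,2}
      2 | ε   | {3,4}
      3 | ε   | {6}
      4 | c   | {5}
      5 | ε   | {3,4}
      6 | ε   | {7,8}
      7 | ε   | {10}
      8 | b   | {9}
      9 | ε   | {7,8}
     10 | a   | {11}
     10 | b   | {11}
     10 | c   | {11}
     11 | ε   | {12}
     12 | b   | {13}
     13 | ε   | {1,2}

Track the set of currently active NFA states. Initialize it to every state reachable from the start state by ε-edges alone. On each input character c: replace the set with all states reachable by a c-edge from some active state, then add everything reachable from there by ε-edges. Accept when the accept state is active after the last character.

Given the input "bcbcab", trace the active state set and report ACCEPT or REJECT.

Answer: ACCEPT

Trace:
start: ε-closure({0}) = {0,1,2,3,4,6,7,8,10}
'b' @ 1: {7,8,9,10,11,12}
'c' @ 2: {11,12}
'b' @ 3: {1,2,3,4,6,7,8,10,13}  (accept∈set)
'c' @ 4: {3,4,5,6,7,8,10,11,12}
'a' @ 5: {11,12}
'b' @ 6: {1,2,3,4,6,7,8,10,13}  (accept∈set)
end set {1,2,3,4,6,7,8,10,13} — state 1 in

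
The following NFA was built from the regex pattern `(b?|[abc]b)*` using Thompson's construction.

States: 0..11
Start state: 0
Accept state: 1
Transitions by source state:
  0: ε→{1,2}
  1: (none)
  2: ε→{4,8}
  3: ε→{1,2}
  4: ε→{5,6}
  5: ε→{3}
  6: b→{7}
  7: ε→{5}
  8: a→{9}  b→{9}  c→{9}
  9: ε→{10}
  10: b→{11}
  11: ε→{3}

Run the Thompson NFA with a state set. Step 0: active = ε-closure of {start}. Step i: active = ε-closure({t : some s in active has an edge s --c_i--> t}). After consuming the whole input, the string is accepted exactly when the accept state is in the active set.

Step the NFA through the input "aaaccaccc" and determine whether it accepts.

start: ε-closure({0}) = {0,1,2,3,4,5,6,8}
'a' @ 1: {9,10}
'a' @ 2: {}  — state set empty
rest 'accaccc' ignored (set empty)
after full input: {}  (accept=1 not in)

Answer: REJECT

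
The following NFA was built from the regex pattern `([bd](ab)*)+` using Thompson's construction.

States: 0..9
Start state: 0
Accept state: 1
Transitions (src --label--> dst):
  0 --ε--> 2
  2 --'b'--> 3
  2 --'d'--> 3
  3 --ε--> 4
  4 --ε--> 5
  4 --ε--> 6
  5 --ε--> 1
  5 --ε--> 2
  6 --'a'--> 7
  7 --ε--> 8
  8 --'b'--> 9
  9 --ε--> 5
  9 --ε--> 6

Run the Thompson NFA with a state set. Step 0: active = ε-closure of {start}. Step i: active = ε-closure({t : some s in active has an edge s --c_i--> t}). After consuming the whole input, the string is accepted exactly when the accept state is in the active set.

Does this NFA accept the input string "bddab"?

Answer: ACCEPT

Steps:
start: ε-closure({0}) = {0,2}
'b' @ 1: {1,2,3,4,5,6}  ✓accept
'd' @ 2: {1,2,3,4,5,6}  ✓accept
'd' @ 3: {1,2,3,4,5,6}  ✓accept
'a' @ 4: {7,8}
'b' @ 5: {1,2,5,6,9}  ✓accept
end set {1,2,5,6,9} — state 1 in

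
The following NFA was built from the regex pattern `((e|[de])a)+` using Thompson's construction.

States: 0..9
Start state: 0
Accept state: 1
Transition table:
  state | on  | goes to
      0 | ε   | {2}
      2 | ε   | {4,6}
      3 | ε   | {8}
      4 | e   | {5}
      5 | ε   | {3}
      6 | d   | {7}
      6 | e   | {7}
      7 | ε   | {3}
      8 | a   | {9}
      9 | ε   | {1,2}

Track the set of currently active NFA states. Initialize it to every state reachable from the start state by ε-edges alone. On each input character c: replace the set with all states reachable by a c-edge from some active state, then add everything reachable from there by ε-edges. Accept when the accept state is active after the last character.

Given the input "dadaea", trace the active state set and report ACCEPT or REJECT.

Answer: ACCEPT

Derivation:
initial (ε-close {0}): {0,2,4,6}
'd' @ 1: {3,7,8}
'a' @ 2: {1,2,4,6,9}  ✓accept
'd' @ 3: {3,7,8}
'a' @ 4: {1,2,4,6,9}  ✓accept
'e' @ 5: {3,5,7,8}
'a' @ 6: {1,2,4,6,9}  ✓accept
after full input: {1,2,4,6,9}  (accept=1 in)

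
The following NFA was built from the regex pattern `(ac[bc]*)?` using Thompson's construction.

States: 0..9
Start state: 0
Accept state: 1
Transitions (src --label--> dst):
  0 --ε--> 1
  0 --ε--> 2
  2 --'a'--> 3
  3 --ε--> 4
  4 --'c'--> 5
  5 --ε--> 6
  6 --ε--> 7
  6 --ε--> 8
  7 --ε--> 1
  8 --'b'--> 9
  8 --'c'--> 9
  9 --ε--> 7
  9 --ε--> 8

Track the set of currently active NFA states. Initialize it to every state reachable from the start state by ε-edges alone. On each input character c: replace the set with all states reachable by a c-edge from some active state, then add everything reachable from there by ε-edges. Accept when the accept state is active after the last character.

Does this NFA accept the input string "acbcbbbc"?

S₀ = ε-closure({0}) = {0,1,2}
'a' @ 1: {3,4}
'c' @ 2: {1,5,6,7,8}  ✓accept
'b' @ 3: {1,7,8,9}  ✓accept
'c' @ 4: {1,7,8,9}  ✓accept
'b' @ 5: {1,7,8,9}  ✓accept
'b' @ 6: {1,7,8,9}  ✓accept
'b' @ 7: {1,7,8,9}  ✓accept
'c' @ 8: {1,7,8,9}  ✓accept
final: {1,7,8,9}; accept 1 in set

Answer: ACCEPT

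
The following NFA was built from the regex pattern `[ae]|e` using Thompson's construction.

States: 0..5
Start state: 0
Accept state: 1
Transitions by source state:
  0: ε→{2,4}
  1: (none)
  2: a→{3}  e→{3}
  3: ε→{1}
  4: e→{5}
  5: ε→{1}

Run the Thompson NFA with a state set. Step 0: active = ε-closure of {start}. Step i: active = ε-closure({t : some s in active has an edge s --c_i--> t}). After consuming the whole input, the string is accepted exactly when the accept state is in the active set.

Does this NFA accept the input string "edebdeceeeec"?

Answer: REJECT

Derivation:
initial (ε-close {0}): {0,2,4}
'e' @ 1: {1,3,5}  (accept∈set)
'd' @ 2: {}  — dead — no transitions
rest 'ebdeceeeec' ignored (set empty)
final: {}; accept 1 not in set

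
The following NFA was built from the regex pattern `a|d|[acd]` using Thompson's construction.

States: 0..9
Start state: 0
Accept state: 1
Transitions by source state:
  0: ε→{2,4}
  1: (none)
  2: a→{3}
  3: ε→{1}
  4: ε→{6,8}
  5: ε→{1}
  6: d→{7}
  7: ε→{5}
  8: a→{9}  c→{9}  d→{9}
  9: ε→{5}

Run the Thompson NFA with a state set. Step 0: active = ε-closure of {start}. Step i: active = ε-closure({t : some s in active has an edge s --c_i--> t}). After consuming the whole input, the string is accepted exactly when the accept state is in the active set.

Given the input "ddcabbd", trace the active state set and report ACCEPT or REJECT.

Answer: REJECT

Steps:
initial (ε-close {0}): {0,2,4,6,8}
'd' @ 1: {1,5,7,9}  ✓accept
'd' @ 2: {}  — dead — no transitions
rest 'cabbd' ignored (set empty)
end set {} — state 1 not in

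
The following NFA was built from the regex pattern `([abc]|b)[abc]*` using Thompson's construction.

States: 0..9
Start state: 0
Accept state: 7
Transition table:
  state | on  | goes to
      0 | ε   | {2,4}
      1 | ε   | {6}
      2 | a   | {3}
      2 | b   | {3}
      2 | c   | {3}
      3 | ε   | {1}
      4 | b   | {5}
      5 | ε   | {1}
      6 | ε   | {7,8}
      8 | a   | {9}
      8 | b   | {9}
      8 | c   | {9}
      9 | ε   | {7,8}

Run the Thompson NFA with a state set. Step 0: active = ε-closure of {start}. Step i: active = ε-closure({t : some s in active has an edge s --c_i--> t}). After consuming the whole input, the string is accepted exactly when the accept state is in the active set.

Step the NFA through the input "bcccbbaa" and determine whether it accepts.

Answer: ACCEPT

Trace:
initial (ε-close {0}): {0,2,4}
'b' @ 1: {1,3,5,6,7,8}  ✓accept
'c' @ 2: {7,8,9}  ✓accept
'c' @ 3: {7,8,9}  ✓accept
'c' @ 4: {7,8,9}  ✓accept
'b' @ 5: {7,8,9}  ✓accept
'b' @ 6: {7,8,9}  ✓accept
'a' @ 7: {7,8,9}  ✓accept
'a' @ 8: {7,8,9}  ✓accept
final: {7,8,9}; accept 7 in set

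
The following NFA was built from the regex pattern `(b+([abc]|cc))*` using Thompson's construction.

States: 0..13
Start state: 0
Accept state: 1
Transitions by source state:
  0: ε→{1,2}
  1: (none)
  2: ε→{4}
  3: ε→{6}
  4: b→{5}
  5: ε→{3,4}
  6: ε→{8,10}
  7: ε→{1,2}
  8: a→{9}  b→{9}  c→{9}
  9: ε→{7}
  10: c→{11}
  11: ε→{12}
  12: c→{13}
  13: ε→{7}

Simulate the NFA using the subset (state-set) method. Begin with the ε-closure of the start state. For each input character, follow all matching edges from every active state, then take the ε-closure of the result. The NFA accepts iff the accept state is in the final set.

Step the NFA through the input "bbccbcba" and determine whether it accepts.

Answer: ACCEPT

Trace:
S₀ = ε-closure({0}) = {0,1,2,4}
'b' @ 1: {3,4,5,6,8,10}
'b' @ 2: {1,2,3,4,5,6,7,8,9,10}  ✓accept
'c' @ 3: {1,2,4,7,9,11,12}  ✓accept
'c' @ 4: {1,2,4,7,13}  ✓accept
'b' @ 5: {3,4,5,6,8,10}
'c' @ 6: {1,2,4,7,9,11,12}  ✓accept
'b' @ 7: {3,4,5,6,8,10}
'a' @ 8: {1,2,4,7,9}  ✓accept
final: {1,2,4,7,9}; accept 1 in set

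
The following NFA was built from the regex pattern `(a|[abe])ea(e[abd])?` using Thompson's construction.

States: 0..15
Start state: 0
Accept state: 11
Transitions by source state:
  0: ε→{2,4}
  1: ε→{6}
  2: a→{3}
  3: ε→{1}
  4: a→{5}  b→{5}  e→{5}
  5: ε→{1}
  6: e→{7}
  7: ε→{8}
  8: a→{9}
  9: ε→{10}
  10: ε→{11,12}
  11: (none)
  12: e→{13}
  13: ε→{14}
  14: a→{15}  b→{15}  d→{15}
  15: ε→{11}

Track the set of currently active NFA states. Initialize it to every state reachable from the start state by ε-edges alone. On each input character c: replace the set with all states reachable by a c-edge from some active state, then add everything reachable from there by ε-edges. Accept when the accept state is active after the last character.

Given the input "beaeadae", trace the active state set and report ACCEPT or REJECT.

start: ε-closure({0}) = {0,2,4}
'b' @ 1: {1,5,6}
'e' @ 2: {7,8}
'a' @ 3: {9,10,11,12}  [accepting]
'e' @ 4: {13,14}
'a' @ 5: {11,15}  [accepting]
'd' @ 6: {}  — no active states
rest 'ae' ignored (set empty)
end set {} — state 11 not in

Answer: REJECT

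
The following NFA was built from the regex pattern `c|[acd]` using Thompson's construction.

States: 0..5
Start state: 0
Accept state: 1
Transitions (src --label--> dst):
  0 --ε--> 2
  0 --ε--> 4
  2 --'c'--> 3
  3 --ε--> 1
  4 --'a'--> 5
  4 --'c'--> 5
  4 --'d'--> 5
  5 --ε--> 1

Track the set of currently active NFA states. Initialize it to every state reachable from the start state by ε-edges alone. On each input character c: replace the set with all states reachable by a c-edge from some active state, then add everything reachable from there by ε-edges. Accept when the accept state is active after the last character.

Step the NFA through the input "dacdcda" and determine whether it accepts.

Answer: REJECT

Trace:
start: ε-closure({0}) = {0,2,4}
'd' @ 1: {1,5}  (accept∈set)
'a' @ 2: {}  — state set empty
rest 'cdcda' ignored (set empty)
final: {}; accept 1 not in set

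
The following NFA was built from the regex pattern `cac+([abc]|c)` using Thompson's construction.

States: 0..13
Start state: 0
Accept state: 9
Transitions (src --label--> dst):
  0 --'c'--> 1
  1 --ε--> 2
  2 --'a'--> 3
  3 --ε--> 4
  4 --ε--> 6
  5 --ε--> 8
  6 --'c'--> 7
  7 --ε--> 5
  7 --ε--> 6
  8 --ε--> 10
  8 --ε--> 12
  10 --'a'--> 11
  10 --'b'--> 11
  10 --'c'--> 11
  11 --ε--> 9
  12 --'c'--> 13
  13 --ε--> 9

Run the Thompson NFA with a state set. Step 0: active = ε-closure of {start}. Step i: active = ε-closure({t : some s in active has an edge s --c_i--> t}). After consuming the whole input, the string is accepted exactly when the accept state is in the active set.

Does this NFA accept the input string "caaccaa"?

S₀ = ε-closure({0}) = {0}
'c' @ 1: {1,2}
'a' @ 2: {3,4,6}
'a' @ 3: {}  — state set empty
rest 'ccaa' ignored (set empty)
final: {}; accept 9 not in set

Answer: REJECT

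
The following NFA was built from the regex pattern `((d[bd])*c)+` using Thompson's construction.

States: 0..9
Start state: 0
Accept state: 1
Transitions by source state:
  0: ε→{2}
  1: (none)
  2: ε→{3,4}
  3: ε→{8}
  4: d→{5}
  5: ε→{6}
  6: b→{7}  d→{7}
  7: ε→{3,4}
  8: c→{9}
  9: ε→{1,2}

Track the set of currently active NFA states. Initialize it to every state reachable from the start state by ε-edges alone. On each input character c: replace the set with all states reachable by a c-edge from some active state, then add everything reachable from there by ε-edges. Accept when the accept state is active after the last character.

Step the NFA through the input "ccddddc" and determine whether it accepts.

start: ε-closure({0}) = {0,2,3,4,8}
'c' @ 1: {1,2,3,4,8,9}  [accepting]
'c' @ 2: {1,2,3,4,8,9}  [accepting]
'd' @ 3: {5,6}
'd' @ 4: {3,4,7,8}
'd' @ 5: {5,6}
'd' @ 6: {3,4,7,8}
'c' @ 7: {1,2,3,4,8,9}  [accepting]
final: {1,2,3,4,8,9}; accept 1 in set

Answer: ACCEPT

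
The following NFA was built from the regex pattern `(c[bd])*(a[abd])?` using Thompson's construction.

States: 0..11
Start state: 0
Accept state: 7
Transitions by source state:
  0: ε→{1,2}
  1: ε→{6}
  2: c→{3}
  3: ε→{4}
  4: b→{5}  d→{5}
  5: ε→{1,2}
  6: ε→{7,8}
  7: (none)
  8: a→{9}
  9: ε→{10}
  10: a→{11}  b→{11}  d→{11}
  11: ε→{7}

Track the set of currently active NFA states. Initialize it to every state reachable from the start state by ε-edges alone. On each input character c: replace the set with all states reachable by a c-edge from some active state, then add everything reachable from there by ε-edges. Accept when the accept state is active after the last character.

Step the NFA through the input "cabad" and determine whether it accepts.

Answer: REJECT

Derivation:
initial (ε-close {0}): {0,1,2,6,7,8}
'c' @ 1: {3,4}
'a' @ 2: {}  — state set empty
rest 'bad' ignored (set empty)
after full input: {}  (accept=7 not in)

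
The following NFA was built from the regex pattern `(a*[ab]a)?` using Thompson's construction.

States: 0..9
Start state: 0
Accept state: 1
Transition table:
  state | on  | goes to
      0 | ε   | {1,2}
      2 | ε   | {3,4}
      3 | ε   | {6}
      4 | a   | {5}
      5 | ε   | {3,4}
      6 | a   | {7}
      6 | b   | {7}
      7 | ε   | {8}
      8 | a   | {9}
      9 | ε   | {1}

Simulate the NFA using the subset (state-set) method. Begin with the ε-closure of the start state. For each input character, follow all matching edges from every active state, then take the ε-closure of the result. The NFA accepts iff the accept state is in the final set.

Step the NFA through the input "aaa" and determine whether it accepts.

Answer: ACCEPT

Trace:
start: ε-closure({0}) = {0,1,2,3,4,6}
'a' @ 1: {3,4,5,6,7,8}
'a' @ 2: {1,3,4,5,6,7,8,9}  [accepting]
'a' @ 3: {1,3,4,5,6,7,8,9}  [accepting]
final: {1,3,4,5,6,7,8,9}; accept 1 in set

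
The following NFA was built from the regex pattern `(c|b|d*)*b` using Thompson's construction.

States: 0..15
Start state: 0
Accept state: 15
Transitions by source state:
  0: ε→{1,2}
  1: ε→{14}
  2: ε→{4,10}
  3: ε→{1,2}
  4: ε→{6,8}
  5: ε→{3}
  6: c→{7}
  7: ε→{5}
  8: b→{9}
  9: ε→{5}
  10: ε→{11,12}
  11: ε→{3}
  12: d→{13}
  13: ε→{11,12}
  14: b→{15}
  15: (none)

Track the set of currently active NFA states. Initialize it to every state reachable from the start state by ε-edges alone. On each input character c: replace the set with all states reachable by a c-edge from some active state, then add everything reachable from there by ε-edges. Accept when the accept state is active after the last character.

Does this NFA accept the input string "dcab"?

initial (ε-close {0}): {0,1,2,3,4,6,8,10,11,12,14}
'd' @ 1: {1,2,3,4,6,8,10,11,12,13,14}
'c' @ 2: {1,2,3,4,5,6,7,8,10,11,12,14}
'a' @ 3: {}  — dead — no transitions
rest 'b' ignored (set empty)
final: {}; accept 15 not in set

Answer: REJECT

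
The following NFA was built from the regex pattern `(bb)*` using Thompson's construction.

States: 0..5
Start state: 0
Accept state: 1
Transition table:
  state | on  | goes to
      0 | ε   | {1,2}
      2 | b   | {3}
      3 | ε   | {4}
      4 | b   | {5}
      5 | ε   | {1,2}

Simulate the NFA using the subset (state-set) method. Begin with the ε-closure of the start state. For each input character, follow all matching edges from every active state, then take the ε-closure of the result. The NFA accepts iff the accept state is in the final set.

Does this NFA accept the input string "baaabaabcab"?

S₀ = ε-closure({0}) = {0,1,2}
'b' @ 1: {3,4}
'a' @ 2: {}  — no active states
rest 'aabaabcab' ignored (set empty)
after full input: {}  (accept=1 not in)

Answer: REJECT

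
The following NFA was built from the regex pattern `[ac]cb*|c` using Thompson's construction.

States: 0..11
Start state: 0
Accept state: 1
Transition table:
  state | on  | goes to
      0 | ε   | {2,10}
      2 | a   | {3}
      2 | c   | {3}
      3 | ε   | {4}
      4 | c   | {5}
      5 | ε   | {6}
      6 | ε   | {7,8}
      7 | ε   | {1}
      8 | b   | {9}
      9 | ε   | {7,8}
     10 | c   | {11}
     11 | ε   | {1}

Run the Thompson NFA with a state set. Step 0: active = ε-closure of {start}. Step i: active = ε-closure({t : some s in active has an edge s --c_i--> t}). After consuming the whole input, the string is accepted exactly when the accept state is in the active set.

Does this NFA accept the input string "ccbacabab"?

initial (ε-close {0}): {0,2,10}
'c' @ 1: {1,3,4,11}  ✓accept
'c' @ 2: {1,5,6,7,8}  ✓accept
'b' @ 3: {1,7,8,9}  ✓accept
'a' @ 4: {}  — no active states
rest 'cabab' ignored (set empty)
final: {}; accept 1 not in set

Answer: REJECT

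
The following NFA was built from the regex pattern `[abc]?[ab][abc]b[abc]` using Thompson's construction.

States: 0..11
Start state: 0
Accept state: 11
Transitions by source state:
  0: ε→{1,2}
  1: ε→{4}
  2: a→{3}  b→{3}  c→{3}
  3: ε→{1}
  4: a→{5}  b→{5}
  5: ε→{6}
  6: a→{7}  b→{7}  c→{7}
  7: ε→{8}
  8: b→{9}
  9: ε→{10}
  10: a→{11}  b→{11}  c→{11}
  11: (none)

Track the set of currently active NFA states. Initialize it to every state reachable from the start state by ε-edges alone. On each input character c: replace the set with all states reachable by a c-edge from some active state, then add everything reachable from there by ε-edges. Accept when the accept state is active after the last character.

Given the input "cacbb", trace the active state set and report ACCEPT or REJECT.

S₀ = ε-closure({0}) = {0,1,2,4}
'c' @ 1: {1,3,4}
'a' @ 2: {5,6}
'c' @ 3: {7,8}
'b' @ 4: {9,10}
'b' @ 5: {11}  (accept∈set)
end set {11} — state 11 in

Answer: ACCEPT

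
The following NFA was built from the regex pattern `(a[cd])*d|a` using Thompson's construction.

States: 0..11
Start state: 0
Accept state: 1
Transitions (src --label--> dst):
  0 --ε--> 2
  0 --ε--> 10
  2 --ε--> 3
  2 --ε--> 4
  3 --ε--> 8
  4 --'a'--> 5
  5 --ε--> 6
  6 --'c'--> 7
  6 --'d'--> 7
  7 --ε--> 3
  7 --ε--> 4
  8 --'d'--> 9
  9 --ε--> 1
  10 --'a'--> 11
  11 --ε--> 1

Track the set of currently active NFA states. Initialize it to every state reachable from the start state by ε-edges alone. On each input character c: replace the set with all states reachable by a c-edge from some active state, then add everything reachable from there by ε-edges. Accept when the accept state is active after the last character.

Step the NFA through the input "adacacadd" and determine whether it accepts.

Answer: ACCEPT

Steps:
initial (ε-close {0}): {0,2,3,4,8,10}
'a' @ 1: {1,5,6,11}  [accepting]
'd' @ 2: {3,4,7,8}
'a' @ 3: {5,6}
'c' @ 4: {3,4,7,8}
'a' @ 5: {5,6}
'c' @ 6: {3,4,7,8}
'a' @ 7: {5,6}
'd' @ 8: {3,4,7,8}
'd' @ 9: {1,9}  [accepting]
final: {1,9}; accept 1 in set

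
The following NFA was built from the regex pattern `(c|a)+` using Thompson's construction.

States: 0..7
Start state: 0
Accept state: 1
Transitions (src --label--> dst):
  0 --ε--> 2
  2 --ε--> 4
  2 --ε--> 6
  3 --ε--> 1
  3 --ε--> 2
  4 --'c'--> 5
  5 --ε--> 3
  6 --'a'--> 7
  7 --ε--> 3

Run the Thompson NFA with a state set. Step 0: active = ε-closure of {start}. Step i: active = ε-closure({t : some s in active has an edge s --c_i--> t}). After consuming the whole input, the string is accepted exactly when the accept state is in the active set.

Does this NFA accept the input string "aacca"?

start: ε-closure({0}) = {0,2,4,6}
'a' @ 1: {1,2,3,4,6,7}  (accept∈set)
'a' @ 2: {1,2,3,4,6,7}  (accept∈set)
'c' @ 3: {1,2,3,4,5,6}  (accept∈set)
'c' @ 4: {1,2,3,4,5,6}  (accept∈set)
'a' @ 5: {1,2,3,4,6,7}  (accept∈set)
final: {1,2,3,4,6,7}; accept 1 in set

Answer: ACCEPT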